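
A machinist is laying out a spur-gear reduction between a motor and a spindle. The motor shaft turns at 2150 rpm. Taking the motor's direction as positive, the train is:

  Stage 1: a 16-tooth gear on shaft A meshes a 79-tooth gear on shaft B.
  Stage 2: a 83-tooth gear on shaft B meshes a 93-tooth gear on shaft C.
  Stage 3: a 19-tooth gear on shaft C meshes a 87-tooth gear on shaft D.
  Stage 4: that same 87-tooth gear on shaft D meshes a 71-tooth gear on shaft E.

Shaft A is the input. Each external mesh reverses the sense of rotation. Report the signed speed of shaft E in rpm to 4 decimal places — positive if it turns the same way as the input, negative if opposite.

+103.9972 rpm (same as input, |ω| = 103.9972 rpm)

Stage 1 [16T→79T]: ω = 2150.0000×16/79 = 435.4430 rpm, dir flips to −; running = −435.4430
Stage 2 [83T→93T]: ω = 435.4430×83/93 = 388.6212 rpm, dir flips to +; running = +388.6212
Stage 3 [19T→87T]: ω = 388.6212×19/87 = 84.8713 rpm, dir flips to −; running = −84.8713
Stage 4 [87T→71T]: ω = 84.8713×87/71 = 103.9972 rpm, dir flips to +; running = +103.9972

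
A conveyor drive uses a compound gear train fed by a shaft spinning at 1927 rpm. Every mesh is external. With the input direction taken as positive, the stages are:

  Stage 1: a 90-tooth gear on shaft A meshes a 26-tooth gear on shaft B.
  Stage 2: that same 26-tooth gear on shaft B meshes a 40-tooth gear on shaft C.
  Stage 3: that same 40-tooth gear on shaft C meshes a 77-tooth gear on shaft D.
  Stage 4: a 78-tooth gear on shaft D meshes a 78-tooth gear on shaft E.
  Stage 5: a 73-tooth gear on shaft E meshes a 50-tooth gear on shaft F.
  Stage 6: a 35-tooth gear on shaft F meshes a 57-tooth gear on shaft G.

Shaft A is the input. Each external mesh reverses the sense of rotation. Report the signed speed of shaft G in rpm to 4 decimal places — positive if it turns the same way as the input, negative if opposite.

+2019.2010 rpm (same as input, |ω| = 2019.2010 rpm)

Stage 1 [90T→26T]: ω = 1927.0000×90/26 = 6670.3846 rpm, dir flips to −; running = −6670.3846
Stage 2 [26T→40T]: ω = 6670.3846×26/40 = 4335.7500 rpm, dir flips to +; running = +4335.7500
Stage 3 [40T→77T]: ω = 4335.7500×40/77 = 2252.3377 rpm, dir flips to −; running = −2252.3377
Stage 4 [78T→78T]: ω = 2252.3377×78/78 = 2252.3377 rpm, dir flips to +; running = +2252.3377
Stage 5 [73T→50T]: ω = 2252.3377×73/50 = 3288.4130 rpm, dir flips to −; running = −3288.4130
Stage 6 [35T→57T]: ω = 3288.4130×35/57 = 2019.2010 rpm, dir flips to +; running = +2019.2010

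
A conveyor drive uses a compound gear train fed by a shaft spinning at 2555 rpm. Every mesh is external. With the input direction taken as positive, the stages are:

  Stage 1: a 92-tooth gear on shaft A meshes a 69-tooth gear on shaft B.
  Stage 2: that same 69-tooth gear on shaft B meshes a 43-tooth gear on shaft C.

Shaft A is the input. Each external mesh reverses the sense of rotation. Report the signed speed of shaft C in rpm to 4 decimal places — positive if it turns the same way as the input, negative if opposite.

Stage 1 [92T→69T]: ω = 2555.0000×92/69 = 3406.6667 rpm, dir flips to −; running = −3406.6667
Stage 2 [69T→43T]: ω = 3406.6667×69/43 = 5466.5116 rpm, dir flips to +; running = +5466.5116

+5466.5116 rpm (same as input, |ω| = 5466.5116 rpm)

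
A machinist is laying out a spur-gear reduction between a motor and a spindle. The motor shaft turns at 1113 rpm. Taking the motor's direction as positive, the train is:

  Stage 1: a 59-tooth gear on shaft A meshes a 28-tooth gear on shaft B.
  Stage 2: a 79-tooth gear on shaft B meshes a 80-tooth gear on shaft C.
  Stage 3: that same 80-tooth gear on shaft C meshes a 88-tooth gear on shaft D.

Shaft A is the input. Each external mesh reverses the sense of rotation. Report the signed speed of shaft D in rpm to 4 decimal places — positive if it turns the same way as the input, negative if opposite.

-2105.3949 rpm (opposite to input, |ω| = 2105.3949 rpm)

Stage 1 [59T→28T]: ω = 1113.0000×59/28 = 2345.2500 rpm, dir flips to −; running = −2345.2500
Stage 2 [79T→80T]: ω = 2345.2500×79/80 = 2315.9344 rpm, dir flips to +; running = +2315.9344
Stage 3 [80T→88T]: ω = 2315.9344×80/88 = 2105.3949 rpm, dir flips to −; running = −2105.3949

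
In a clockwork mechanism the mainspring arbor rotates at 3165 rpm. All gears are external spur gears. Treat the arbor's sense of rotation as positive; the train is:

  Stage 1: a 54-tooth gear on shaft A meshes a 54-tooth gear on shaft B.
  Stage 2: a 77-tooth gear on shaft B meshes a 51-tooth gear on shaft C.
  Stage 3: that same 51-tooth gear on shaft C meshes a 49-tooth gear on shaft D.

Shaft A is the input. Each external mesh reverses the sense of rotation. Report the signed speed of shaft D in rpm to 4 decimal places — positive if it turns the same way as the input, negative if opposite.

-4973.5714 rpm (opposite to input, |ω| = 4973.5714 rpm)

Stage 1 [54T→54T]: ω = 3165.0000×54/54 = 3165.0000 rpm, dir flips to −; running = −3165.0000
Stage 2 [77T→51T]: ω = 3165.0000×77/51 = 4778.5294 rpm, dir flips to +; running = +4778.5294
Stage 3 [51T→49T]: ω = 4778.5294×51/49 = 4973.5714 rpm, dir flips to −; running = −4973.5714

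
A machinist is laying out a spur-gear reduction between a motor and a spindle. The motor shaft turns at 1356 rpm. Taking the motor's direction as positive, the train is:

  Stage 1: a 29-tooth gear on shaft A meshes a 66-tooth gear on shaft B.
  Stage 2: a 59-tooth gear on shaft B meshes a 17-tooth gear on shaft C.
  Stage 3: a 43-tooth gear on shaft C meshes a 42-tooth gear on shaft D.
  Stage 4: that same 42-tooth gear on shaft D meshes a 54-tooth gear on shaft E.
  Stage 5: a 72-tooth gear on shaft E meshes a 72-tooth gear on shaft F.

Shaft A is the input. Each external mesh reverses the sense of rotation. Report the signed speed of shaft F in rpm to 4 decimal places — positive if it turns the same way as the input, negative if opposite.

-1646.6130 rpm (opposite to input, |ω| = 1646.6130 rpm)

Stage 1 [29T→66T]: ω = 1356.0000×29/66 = 595.8182 rpm, dir flips to −; running = −595.8182
Stage 2 [59T→17T]: ω = 595.8182×59/17 = 2067.8396 rpm, dir flips to +; running = +2067.8396
Stage 3 [43T→42T]: ω = 2067.8396×43/42 = 2117.0738 rpm, dir flips to −; running = −2117.0738
Stage 4 [42T→54T]: ω = 2117.0738×42/54 = 1646.6130 rpm, dir flips to +; running = +1646.6130
Stage 5 [72T→72T]: ω = 1646.6130×72/72 = 1646.6130 rpm, dir flips to −; running = −1646.6130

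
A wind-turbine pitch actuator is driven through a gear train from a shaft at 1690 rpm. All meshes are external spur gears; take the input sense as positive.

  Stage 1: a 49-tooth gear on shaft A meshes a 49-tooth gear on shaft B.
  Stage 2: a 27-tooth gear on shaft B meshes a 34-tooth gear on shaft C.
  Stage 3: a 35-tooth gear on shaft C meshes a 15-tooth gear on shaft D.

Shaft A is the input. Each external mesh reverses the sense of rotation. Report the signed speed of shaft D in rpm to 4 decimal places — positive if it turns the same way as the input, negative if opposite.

-3131.4706 rpm (opposite to input, |ω| = 3131.4706 rpm)

Stage 1 [49T→49T]: ω = 1690.0000×49/49 = 1690.0000 rpm, dir flips to −; running = −1690.0000
Stage 2 [27T→34T]: ω = 1690.0000×27/34 = 1342.0588 rpm, dir flips to +; running = +1342.0588
Stage 3 [35T→15T]: ω = 1342.0588×35/15 = 3131.4706 rpm, dir flips to −; running = −3131.4706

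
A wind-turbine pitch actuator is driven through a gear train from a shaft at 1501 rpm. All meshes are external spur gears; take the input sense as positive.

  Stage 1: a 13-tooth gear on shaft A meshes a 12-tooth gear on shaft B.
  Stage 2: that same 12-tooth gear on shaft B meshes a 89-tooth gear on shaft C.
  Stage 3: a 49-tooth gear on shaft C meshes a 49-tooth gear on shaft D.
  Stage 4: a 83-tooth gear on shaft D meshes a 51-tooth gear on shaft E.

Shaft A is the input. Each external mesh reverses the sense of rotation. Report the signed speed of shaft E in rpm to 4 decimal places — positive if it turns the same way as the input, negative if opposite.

+356.8141 rpm (same as input, |ω| = 356.8141 rpm)

Stage 1 [13T→12T]: ω = 1501.0000×13/12 = 1626.0833 rpm, dir flips to −; running = −1626.0833
Stage 2 [12T→89T]: ω = 1626.0833×12/89 = 219.2472 rpm, dir flips to +; running = +219.2472
Stage 3 [49T→49T]: ω = 219.2472×49/49 = 219.2472 rpm, dir flips to −; running = −219.2472
Stage 4 [83T→51T]: ω = 219.2472×83/51 = 356.8141 rpm, dir flips to +; running = +356.8141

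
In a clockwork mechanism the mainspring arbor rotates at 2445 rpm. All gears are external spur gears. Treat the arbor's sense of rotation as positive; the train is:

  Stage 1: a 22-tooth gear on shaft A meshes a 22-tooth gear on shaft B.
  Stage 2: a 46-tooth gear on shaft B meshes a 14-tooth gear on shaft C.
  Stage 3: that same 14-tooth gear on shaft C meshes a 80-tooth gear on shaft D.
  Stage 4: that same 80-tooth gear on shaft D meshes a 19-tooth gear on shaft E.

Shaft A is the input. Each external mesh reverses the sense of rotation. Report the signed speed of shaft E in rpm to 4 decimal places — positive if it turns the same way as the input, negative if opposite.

Stage 1 [22T→22T]: ω = 2445.0000×22/22 = 2445.0000 rpm, dir flips to −; running = −2445.0000
Stage 2 [46T→14T]: ω = 2445.0000×46/14 = 8033.5714 rpm, dir flips to +; running = +8033.5714
Stage 3 [14T→80T]: ω = 8033.5714×14/80 = 1405.8750 rpm, dir flips to −; running = −1405.8750
Stage 4 [80T→19T]: ω = 1405.8750×80/19 = 5919.4737 rpm, dir flips to +; running = +5919.4737

+5919.4737 rpm (same as input, |ω| = 5919.4737 rpm)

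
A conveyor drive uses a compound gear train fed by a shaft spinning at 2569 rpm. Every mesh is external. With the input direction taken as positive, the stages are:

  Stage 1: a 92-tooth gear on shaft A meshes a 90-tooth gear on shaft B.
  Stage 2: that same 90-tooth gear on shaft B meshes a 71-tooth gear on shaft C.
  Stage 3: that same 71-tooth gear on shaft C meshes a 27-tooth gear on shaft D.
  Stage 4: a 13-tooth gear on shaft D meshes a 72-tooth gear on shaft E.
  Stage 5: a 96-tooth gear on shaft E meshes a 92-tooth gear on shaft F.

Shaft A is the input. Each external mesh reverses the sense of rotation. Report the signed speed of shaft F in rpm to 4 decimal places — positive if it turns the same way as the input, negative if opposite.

Stage 1 [92T→90T]: ω = 2569.0000×92/90 = 2626.0889 rpm, dir flips to −; running = −2626.0889
Stage 2 [90T→71T]: ω = 2626.0889×90/71 = 3328.8451 rpm, dir flips to +; running = +3328.8451
Stage 3 [71T→27T]: ω = 3328.8451×71/27 = 8753.6296 rpm, dir flips to −; running = −8753.6296
Stage 4 [13T→72T]: ω = 8753.6296×13/72 = 1580.5165 rpm, dir flips to +; running = +1580.5165
Stage 5 [96T→92T]: ω = 1580.5165×96/92 = 1649.2346 rpm, dir flips to −; running = −1649.2346

-1649.2346 rpm (opposite to input, |ω| = 1649.2346 rpm)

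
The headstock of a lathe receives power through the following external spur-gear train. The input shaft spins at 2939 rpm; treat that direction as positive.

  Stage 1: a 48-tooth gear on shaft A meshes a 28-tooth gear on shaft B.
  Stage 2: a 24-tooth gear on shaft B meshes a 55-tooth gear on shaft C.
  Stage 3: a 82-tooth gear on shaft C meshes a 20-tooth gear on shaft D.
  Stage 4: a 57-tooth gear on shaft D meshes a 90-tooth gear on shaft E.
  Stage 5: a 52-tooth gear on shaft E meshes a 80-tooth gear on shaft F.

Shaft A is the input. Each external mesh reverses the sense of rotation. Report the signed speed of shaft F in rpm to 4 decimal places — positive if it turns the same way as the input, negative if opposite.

-3710.7432 rpm (opposite to input, |ω| = 3710.7432 rpm)

Stage 1 [48T→28T]: ω = 2939.0000×48/28 = 5038.2857 rpm, dir flips to −; running = −5038.2857
Stage 2 [24T→55T]: ω = 5038.2857×24/55 = 2198.5247 rpm, dir flips to +; running = +2198.5247
Stage 3 [82T→20T]: ω = 2198.5247×82/20 = 9013.9512 rpm, dir flips to −; running = −9013.9512
Stage 4 [57T→90T]: ω = 9013.9512×57/90 = 5708.8357 rpm, dir flips to +; running = +5708.8357
Stage 5 [52T→80T]: ω = 5708.8357×52/80 = 3710.7432 rpm, dir flips to −; running = −3710.7432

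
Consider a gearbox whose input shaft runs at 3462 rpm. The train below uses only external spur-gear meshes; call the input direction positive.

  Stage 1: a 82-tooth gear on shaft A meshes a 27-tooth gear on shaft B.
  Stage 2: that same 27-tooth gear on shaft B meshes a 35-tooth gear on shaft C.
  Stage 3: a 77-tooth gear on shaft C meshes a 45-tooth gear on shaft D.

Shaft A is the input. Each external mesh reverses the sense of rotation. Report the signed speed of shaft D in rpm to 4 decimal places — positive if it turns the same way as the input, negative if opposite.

-13878.7733 rpm (opposite to input, |ω| = 13878.7733 rpm)

Stage 1 [82T→27T]: ω = 3462.0000×82/27 = 10514.2222 rpm, dir flips to −; running = −10514.2222
Stage 2 [27T→35T]: ω = 10514.2222×27/35 = 8110.9714 rpm, dir flips to +; running = +8110.9714
Stage 3 [77T→45T]: ω = 8110.9714×77/45 = 13878.7733 rpm, dir flips to −; running = −13878.7733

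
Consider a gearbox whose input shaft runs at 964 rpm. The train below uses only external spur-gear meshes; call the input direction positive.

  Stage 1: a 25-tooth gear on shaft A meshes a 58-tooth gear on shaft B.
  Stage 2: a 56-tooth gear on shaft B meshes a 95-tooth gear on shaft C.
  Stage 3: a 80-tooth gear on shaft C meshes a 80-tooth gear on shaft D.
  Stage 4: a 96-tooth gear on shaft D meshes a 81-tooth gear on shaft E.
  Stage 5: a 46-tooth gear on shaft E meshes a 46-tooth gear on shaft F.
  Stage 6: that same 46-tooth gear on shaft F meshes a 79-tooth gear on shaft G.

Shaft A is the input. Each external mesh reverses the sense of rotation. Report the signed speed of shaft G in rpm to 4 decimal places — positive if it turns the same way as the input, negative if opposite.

Stage 1 [25T→58T]: ω = 964.0000×25/58 = 415.5172 rpm, dir flips to −; running = −415.5172
Stage 2 [56T→95T]: ω = 415.5172×56/95 = 244.9365 rpm, dir flips to +; running = +244.9365
Stage 3 [80T→80T]: ω = 244.9365×80/80 = 244.9365 rpm, dir flips to −; running = −244.9365
Stage 4 [96T→81T]: ω = 244.9365×96/81 = 290.2951 rpm, dir flips to +; running = +290.2951
Stage 5 [46T→46T]: ω = 290.2951×46/46 = 290.2951 rpm, dir flips to −; running = −290.2951
Stage 6 [46T→79T]: ω = 290.2951×46/79 = 169.0326 rpm, dir flips to +; running = +169.0326

+169.0326 rpm (same as input, |ω| = 169.0326 rpm)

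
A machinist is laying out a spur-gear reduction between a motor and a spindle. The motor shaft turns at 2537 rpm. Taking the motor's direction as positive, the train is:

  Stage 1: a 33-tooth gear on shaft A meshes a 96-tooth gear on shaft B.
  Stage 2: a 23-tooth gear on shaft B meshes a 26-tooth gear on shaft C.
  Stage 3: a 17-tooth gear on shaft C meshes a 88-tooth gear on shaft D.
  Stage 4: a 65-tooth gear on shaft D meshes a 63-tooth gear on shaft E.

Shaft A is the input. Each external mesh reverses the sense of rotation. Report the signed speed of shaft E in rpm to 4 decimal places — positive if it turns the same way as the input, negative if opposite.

Stage 1 [33T→96T]: ω = 2537.0000×33/96 = 872.0938 rpm, dir flips to −; running = −872.0938
Stage 2 [23T→26T]: ω = 872.0938×23/26 = 771.4675 rpm, dir flips to +; running = +771.4675
Stage 3 [17T→88T]: ω = 771.4675×17/88 = 149.0335 rpm, dir flips to −; running = −149.0335
Stage 4 [65T→63T]: ω = 149.0335×65/63 = 153.7647 rpm, dir flips to +; running = +153.7647

+153.7647 rpm (same as input, |ω| = 153.7647 rpm)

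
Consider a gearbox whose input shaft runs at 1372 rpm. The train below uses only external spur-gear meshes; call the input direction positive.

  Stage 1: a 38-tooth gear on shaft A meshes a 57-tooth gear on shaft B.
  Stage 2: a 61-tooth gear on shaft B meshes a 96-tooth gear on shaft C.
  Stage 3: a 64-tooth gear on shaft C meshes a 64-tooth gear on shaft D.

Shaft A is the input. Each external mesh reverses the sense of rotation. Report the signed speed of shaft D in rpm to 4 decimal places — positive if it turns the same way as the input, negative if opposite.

-581.1944 rpm (opposite to input, |ω| = 581.1944 rpm)

Stage 1 [38T→57T]: ω = 1372.0000×38/57 = 914.6667 rpm, dir flips to −; running = −914.6667
Stage 2 [61T→96T]: ω = 914.6667×61/96 = 581.1944 rpm, dir flips to +; running = +581.1944
Stage 3 [64T→64T]: ω = 581.1944×64/64 = 581.1944 rpm, dir flips to −; running = −581.1944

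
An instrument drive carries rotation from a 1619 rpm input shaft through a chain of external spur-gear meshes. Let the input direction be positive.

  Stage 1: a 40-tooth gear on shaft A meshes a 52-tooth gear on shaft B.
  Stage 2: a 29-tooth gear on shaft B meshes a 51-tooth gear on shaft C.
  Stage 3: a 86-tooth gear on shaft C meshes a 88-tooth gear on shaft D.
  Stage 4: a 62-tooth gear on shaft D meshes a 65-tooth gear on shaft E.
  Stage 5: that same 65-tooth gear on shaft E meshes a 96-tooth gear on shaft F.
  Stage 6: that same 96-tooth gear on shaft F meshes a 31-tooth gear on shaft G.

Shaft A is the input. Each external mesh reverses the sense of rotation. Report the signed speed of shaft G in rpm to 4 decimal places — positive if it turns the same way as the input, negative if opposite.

Stage 1 [40T→52T]: ω = 1619.0000×40/52 = 1245.3846 rpm, dir flips to −; running = −1245.3846
Stage 2 [29T→51T]: ω = 1245.3846×29/51 = 708.1599 rpm, dir flips to +; running = +708.1599
Stage 3 [86T→88T]: ω = 708.1599×86/88 = 692.0653 rpm, dir flips to −; running = −692.0653
Stage 4 [62T→65T]: ω = 692.0653×62/65 = 660.1239 rpm, dir flips to +; running = +660.1239
Stage 5 [65T→96T]: ω = 660.1239×65/96 = 446.9589 rpm, dir flips to −; running = −446.9589
Stage 6 [96T→31T]: ω = 446.9589×96/31 = 1384.1307 rpm, dir flips to +; running = +1384.1307

+1384.1307 rpm (same as input, |ω| = 1384.1307 rpm)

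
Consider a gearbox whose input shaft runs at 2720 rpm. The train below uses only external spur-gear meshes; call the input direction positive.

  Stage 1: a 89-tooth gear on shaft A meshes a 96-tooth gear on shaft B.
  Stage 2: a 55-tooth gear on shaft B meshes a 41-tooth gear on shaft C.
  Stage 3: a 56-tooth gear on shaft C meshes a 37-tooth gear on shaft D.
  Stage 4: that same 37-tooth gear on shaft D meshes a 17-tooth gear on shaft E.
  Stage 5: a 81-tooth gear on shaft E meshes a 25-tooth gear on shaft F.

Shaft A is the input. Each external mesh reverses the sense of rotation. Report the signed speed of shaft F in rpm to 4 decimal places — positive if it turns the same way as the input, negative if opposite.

-36103.6098 rpm (opposite to input, |ω| = 36103.6098 rpm)

Stage 1 [89T→96T]: ω = 2720.0000×89/96 = 2521.6667 rpm, dir flips to −; running = −2521.6667
Stage 2 [55T→41T]: ω = 2521.6667×55/41 = 3382.7236 rpm, dir flips to +; running = +3382.7236
Stage 3 [56T→37T]: ω = 3382.7236×56/37 = 5119.7978 rpm, dir flips to −; running = −5119.7978
Stage 4 [37T→17T]: ω = 5119.7978×37/17 = 11143.0894 rpm, dir flips to +; running = +11143.0894
Stage 5 [81T→25T]: ω = 11143.0894×81/25 = 36103.6098 rpm, dir flips to −; running = −36103.6098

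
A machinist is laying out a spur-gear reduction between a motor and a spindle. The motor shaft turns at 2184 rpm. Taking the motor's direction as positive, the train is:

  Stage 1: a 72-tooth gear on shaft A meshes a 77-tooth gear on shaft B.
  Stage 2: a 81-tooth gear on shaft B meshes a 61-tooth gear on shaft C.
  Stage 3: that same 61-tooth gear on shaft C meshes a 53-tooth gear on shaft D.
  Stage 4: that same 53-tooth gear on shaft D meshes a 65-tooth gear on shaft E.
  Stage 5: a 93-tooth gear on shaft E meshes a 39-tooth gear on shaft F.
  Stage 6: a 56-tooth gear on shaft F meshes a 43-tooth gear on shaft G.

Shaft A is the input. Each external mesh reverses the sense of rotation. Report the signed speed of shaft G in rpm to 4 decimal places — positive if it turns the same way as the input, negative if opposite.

+7903.2183 rpm (same as input, |ω| = 7903.2183 rpm)

Stage 1 [72T→77T]: ω = 2184.0000×72/77 = 2042.1818 rpm, dir flips to −; running = −2042.1818
Stage 2 [81T→61T]: ω = 2042.1818×81/61 = 2711.7496 rpm, dir flips to +; running = +2711.7496
Stage 3 [61T→53T]: ω = 2711.7496×61/53 = 3121.0703 rpm, dir flips to −; running = −3121.0703
Stage 4 [53T→65T]: ω = 3121.0703×53/65 = 2544.8727 rpm, dir flips to +; running = +2544.8727
Stage 5 [93T→39T]: ω = 2544.8727×93/39 = 6068.5427 rpm, dir flips to −; running = −6068.5427
Stage 6 [56T→43T]: ω = 6068.5427×56/43 = 7903.2183 rpm, dir flips to +; running = +7903.2183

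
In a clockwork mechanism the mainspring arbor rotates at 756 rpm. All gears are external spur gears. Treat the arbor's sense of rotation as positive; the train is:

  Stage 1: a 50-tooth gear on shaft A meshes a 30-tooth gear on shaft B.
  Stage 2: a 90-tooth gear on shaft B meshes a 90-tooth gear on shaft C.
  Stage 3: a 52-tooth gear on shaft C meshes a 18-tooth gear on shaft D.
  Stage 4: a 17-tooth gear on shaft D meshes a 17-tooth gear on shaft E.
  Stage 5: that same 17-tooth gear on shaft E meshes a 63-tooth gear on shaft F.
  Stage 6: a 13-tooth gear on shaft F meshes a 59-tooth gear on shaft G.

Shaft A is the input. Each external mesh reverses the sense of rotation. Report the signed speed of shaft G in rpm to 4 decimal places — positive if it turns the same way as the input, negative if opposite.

+216.4218 rpm (same as input, |ω| = 216.4218 rpm)

Stage 1 [50T→30T]: ω = 756.0000×50/30 = 1260.0000 rpm, dir flips to −; running = −1260.0000
Stage 2 [90T→90T]: ω = 1260.0000×90/90 = 1260.0000 rpm, dir flips to +; running = +1260.0000
Stage 3 [52T→18T]: ω = 1260.0000×52/18 = 3640.0000 rpm, dir flips to −; running = −3640.0000
Stage 4 [17T→17T]: ω = 3640.0000×17/17 = 3640.0000 rpm, dir flips to +; running = +3640.0000
Stage 5 [17T→63T]: ω = 3640.0000×17/63 = 982.2222 rpm, dir flips to −; running = −982.2222
Stage 6 [13T→59T]: ω = 982.2222×13/59 = 216.4218 rpm, dir flips to +; running = +216.4218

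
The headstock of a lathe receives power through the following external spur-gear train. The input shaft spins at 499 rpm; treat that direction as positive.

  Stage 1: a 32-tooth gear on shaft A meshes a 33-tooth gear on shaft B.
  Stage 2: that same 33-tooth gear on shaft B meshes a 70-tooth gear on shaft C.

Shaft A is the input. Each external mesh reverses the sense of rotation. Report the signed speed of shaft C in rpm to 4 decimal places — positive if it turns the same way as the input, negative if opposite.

+228.1143 rpm (same as input, |ω| = 228.1143 rpm)

Stage 1 [32T→33T]: ω = 499.0000×32/33 = 483.8788 rpm, dir flips to −; running = −483.8788
Stage 2 [33T→70T]: ω = 483.8788×33/70 = 228.1143 rpm, dir flips to +; running = +228.1143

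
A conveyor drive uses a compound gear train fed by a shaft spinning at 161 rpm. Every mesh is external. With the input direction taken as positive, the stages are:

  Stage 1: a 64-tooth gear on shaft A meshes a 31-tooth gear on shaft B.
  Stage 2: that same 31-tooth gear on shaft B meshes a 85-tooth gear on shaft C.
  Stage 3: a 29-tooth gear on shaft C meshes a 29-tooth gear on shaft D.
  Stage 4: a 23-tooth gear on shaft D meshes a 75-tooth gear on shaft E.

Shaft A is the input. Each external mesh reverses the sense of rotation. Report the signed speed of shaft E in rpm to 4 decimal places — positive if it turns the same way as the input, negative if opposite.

+37.1752 rpm (same as input, |ω| = 37.1752 rpm)

Stage 1 [64T→31T]: ω = 161.0000×64/31 = 332.3871 rpm, dir flips to −; running = −332.3871
Stage 2 [31T→85T]: ω = 332.3871×31/85 = 121.2235 rpm, dir flips to +; running = +121.2235
Stage 3 [29T→29T]: ω = 121.2235×29/29 = 121.2235 rpm, dir flips to −; running = −121.2235
Stage 4 [23T→75T]: ω = 121.2235×23/75 = 37.1752 rpm, dir flips to +; running = +37.1752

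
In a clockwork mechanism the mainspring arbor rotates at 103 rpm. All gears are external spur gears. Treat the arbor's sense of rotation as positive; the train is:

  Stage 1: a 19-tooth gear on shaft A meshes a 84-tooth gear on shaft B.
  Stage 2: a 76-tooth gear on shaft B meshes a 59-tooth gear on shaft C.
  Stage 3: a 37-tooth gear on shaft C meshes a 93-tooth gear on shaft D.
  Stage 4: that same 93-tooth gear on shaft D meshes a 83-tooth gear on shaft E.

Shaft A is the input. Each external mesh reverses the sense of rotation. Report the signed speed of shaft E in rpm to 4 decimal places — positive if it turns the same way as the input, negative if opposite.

+13.3782 rpm (same as input, |ω| = 13.3782 rpm)

Stage 1 [19T→84T]: ω = 103.0000×19/84 = 23.2976 rpm, dir flips to −; running = −23.2976
Stage 2 [76T→59T]: ω = 23.2976×76/59 = 30.0105 rpm, dir flips to +; running = +30.0105
Stage 3 [37T→93T]: ω = 30.0105×37/93 = 11.9397 rpm, dir flips to −; running = −11.9397
Stage 4 [93T→83T]: ω = 11.9397×93/83 = 13.3782 rpm, dir flips to +; running = +13.3782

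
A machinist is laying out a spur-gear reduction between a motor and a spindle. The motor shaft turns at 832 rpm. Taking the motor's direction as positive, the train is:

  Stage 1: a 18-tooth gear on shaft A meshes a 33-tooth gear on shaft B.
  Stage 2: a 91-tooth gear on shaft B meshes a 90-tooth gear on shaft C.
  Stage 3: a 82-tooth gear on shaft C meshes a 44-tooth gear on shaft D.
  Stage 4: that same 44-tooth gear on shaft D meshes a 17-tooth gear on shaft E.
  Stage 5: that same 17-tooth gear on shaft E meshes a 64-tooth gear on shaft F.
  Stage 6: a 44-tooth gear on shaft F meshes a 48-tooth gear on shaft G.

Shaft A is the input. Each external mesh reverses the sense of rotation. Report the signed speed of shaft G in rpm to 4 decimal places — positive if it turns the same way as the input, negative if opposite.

+538.9222 rpm (same as input, |ω| = 538.9222 rpm)

Stage 1 [18T→33T]: ω = 832.0000×18/33 = 453.8182 rpm, dir flips to −; running = −453.8182
Stage 2 [91T→90T]: ω = 453.8182×91/90 = 458.8606 rpm, dir flips to +; running = +458.8606
Stage 3 [82T→44T]: ω = 458.8606×82/44 = 855.1493 rpm, dir flips to −; running = −855.1493
Stage 4 [44T→17T]: ω = 855.1493×44/17 = 2213.3276 rpm, dir flips to +; running = +2213.3276
Stage 5 [17T→64T]: ω = 2213.3276×17/64 = 587.9152 rpm, dir flips to −; running = −587.9152
Stage 6 [44T→48T]: ω = 587.9152×44/48 = 538.9222 rpm, dir flips to +; running = +538.9222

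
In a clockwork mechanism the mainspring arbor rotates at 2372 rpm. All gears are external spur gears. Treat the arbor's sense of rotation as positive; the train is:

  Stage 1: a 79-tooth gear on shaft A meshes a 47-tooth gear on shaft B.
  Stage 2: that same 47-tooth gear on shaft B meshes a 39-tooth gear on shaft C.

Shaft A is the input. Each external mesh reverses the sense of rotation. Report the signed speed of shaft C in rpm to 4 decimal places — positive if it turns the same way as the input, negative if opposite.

+4804.8205 rpm (same as input, |ω| = 4804.8205 rpm)

Stage 1 [79T→47T]: ω = 2372.0000×79/47 = 3986.9787 rpm, dir flips to −; running = −3986.9787
Stage 2 [47T→39T]: ω = 3986.9787×47/39 = 4804.8205 rpm, dir flips to +; running = +4804.8205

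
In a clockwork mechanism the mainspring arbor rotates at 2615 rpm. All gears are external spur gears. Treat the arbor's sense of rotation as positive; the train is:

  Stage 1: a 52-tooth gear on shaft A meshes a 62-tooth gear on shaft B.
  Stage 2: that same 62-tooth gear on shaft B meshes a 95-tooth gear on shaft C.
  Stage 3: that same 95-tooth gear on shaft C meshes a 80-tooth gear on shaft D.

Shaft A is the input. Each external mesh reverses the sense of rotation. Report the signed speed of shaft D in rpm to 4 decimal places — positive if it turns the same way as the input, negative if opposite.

Stage 1 [52T→62T]: ω = 2615.0000×52/62 = 2193.2258 rpm, dir flips to −; running = −2193.2258
Stage 2 [62T→95T]: ω = 2193.2258×62/95 = 1431.3684 rpm, dir flips to +; running = +1431.3684
Stage 3 [95T→80T]: ω = 1431.3684×95/80 = 1699.7500 rpm, dir flips to −; running = −1699.7500

-1699.7500 rpm (opposite to input, |ω| = 1699.7500 rpm)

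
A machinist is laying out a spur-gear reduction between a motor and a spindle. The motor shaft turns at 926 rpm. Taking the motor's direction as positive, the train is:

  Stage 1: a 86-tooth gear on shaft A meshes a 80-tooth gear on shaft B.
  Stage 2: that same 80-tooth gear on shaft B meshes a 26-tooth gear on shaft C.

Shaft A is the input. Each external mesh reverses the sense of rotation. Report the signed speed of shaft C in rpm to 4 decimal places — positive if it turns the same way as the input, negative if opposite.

Stage 1 [86T→80T]: ω = 926.0000×86/80 = 995.4500 rpm, dir flips to −; running = −995.4500
Stage 2 [80T→26T]: ω = 995.4500×80/26 = 3062.9231 rpm, dir flips to +; running = +3062.9231

+3062.9231 rpm (same as input, |ω| = 3062.9231 rpm)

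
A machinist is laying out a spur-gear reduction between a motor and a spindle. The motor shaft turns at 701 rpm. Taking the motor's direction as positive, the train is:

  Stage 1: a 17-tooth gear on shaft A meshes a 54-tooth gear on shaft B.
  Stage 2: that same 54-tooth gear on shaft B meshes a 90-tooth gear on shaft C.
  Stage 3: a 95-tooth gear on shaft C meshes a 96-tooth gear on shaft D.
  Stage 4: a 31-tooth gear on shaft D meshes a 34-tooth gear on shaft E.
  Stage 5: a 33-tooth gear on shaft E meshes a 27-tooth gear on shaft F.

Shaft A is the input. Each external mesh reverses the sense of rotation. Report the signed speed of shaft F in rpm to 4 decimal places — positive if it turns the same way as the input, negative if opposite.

-146.0191 rpm (opposite to input, |ω| = 146.0191 rpm)

Stage 1 [17T→54T]: ω = 701.0000×17/54 = 220.6852 rpm, dir flips to −; running = −220.6852
Stage 2 [54T→90T]: ω = 220.6852×54/90 = 132.4111 rpm, dir flips to +; running = +132.4111
Stage 3 [95T→96T]: ω = 132.4111×95/96 = 131.0318 rpm, dir flips to −; running = −131.0318
Stage 4 [31T→34T]: ω = 131.0318×31/34 = 119.4702 rpm, dir flips to +; running = +119.4702
Stage 5 [33T→27T]: ω = 119.4702×33/27 = 146.0191 rpm, dir flips to −; running = −146.0191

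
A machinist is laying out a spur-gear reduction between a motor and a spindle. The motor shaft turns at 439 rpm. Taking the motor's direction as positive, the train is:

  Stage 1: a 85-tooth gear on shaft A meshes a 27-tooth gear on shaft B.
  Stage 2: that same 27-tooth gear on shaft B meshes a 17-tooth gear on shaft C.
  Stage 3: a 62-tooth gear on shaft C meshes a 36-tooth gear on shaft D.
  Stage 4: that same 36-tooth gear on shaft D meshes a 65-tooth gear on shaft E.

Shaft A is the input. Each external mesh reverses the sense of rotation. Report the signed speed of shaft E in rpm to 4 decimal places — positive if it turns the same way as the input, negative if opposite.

Stage 1 [85T→27T]: ω = 439.0000×85/27 = 1382.0370 rpm, dir flips to −; running = −1382.0370
Stage 2 [27T→17T]: ω = 1382.0370×27/17 = 2195.0000 rpm, dir flips to +; running = +2195.0000
Stage 3 [62T→36T]: ω = 2195.0000×62/36 = 3780.2778 rpm, dir flips to −; running = −3780.2778
Stage 4 [36T→65T]: ω = 3780.2778×36/65 = 2093.6923 rpm, dir flips to +; running = +2093.6923

+2093.6923 rpm (same as input, |ω| = 2093.6923 rpm)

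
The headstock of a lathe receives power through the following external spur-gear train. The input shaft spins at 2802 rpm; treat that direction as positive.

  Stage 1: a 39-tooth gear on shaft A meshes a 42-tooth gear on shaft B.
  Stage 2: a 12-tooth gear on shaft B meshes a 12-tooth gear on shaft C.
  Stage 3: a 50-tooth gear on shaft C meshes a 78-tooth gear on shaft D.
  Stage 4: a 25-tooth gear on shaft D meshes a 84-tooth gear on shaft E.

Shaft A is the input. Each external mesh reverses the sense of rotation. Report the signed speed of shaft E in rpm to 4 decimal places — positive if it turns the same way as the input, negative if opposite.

Stage 1 [39T→42T]: ω = 2802.0000×39/42 = 2601.8571 rpm, dir flips to −; running = −2601.8571
Stage 2 [12T→12T]: ω = 2601.8571×12/12 = 2601.8571 rpm, dir flips to +; running = +2601.8571
Stage 3 [50T→78T]: ω = 2601.8571×50/78 = 1667.8571 rpm, dir flips to −; running = −1667.8571
Stage 4 [25T→84T]: ω = 1667.8571×25/84 = 496.3861 rpm, dir flips to +; running = +496.3861

+496.3861 rpm (same as input, |ω| = 496.3861 rpm)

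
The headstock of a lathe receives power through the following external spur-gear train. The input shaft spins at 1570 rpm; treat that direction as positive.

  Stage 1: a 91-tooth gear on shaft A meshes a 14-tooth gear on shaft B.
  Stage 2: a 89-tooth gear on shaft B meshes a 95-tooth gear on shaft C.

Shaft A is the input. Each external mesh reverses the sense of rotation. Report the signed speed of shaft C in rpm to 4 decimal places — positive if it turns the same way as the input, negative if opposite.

+9560.4737 rpm (same as input, |ω| = 9560.4737 rpm)

Stage 1 [91T→14T]: ω = 1570.0000×91/14 = 10205.0000 rpm, dir flips to −; running = −10205.0000
Stage 2 [89T→95T]: ω = 10205.0000×89/95 = 9560.4737 rpm, dir flips to +; running = +9560.4737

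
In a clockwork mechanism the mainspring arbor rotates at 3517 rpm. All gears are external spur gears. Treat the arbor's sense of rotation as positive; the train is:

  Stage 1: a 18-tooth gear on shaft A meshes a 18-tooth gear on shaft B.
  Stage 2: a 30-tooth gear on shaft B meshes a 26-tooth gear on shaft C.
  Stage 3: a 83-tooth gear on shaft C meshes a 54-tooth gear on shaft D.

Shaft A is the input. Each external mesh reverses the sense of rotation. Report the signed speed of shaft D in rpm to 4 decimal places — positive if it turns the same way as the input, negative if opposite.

Stage 1 [18T→18T]: ω = 3517.0000×18/18 = 3517.0000 rpm, dir flips to −; running = −3517.0000
Stage 2 [30T→26T]: ω = 3517.0000×30/26 = 4058.0769 rpm, dir flips to +; running = +4058.0769
Stage 3 [83T→54T]: ω = 4058.0769×83/54 = 6237.4145 rpm, dir flips to −; running = −6237.4145

-6237.4145 rpm (opposite to input, |ω| = 6237.4145 rpm)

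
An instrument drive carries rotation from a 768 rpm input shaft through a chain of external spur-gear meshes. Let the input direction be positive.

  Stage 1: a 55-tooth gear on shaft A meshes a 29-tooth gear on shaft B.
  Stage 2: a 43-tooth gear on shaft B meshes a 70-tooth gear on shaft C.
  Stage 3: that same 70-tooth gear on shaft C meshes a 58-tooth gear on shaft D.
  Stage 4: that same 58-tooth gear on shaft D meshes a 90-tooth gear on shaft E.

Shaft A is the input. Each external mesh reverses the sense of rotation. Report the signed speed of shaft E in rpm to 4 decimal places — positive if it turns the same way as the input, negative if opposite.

+695.9080 rpm (same as input, |ω| = 695.9080 rpm)

Stage 1 [55T→29T]: ω = 768.0000×55/29 = 1456.5517 rpm, dir flips to −; running = −1456.5517
Stage 2 [43T→70T]: ω = 1456.5517×43/70 = 894.7389 rpm, dir flips to +; running = +894.7389
Stage 3 [70T→58T]: ω = 894.7389×70/58 = 1079.8573 rpm, dir flips to −; running = −1079.8573
Stage 4 [58T→90T]: ω = 1079.8573×58/90 = 695.9080 rpm, dir flips to +; running = +695.9080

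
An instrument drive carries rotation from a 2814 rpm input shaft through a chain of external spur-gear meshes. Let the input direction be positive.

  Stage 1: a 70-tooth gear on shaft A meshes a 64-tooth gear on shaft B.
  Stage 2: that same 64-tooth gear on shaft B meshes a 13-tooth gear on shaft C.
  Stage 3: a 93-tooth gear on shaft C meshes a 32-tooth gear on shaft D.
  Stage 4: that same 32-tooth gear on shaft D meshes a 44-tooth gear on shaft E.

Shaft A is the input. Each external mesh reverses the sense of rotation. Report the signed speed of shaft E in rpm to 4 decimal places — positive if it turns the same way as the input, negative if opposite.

+32026.4685 rpm (same as input, |ω| = 32026.4685 rpm)

Stage 1 [70T→64T]: ω = 2814.0000×70/64 = 3077.8125 rpm, dir flips to −; running = −3077.8125
Stage 2 [64T→13T]: ω = 3077.8125×64/13 = 15152.3077 rpm, dir flips to +; running = +15152.3077
Stage 3 [93T→32T]: ω = 15152.3077×93/32 = 44036.3942 rpm, dir flips to −; running = −44036.3942
Stage 4 [32T→44T]: ω = 44036.3942×32/44 = 32026.4685 rpm, dir flips to +; running = +32026.4685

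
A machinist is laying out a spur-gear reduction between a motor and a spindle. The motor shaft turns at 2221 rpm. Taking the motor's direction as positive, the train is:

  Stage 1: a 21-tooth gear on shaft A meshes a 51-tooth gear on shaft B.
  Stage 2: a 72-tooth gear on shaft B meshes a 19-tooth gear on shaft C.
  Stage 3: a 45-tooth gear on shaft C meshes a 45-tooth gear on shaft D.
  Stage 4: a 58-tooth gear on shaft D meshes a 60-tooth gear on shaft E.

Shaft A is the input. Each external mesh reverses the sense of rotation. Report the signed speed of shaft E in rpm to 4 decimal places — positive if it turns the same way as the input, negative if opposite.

+3350.0656 rpm (same as input, |ω| = 3350.0656 rpm)

Stage 1 [21T→51T]: ω = 2221.0000×21/51 = 914.5294 rpm, dir flips to −; running = −914.5294
Stage 2 [72T→19T]: ω = 914.5294×72/19 = 3465.5851 rpm, dir flips to +; running = +3465.5851
Stage 3 [45T→45T]: ω = 3465.5851×45/45 = 3465.5851 rpm, dir flips to −; running = −3465.5851
Stage 4 [58T→60T]: ω = 3465.5851×58/60 = 3350.0656 rpm, dir flips to +; running = +3350.0656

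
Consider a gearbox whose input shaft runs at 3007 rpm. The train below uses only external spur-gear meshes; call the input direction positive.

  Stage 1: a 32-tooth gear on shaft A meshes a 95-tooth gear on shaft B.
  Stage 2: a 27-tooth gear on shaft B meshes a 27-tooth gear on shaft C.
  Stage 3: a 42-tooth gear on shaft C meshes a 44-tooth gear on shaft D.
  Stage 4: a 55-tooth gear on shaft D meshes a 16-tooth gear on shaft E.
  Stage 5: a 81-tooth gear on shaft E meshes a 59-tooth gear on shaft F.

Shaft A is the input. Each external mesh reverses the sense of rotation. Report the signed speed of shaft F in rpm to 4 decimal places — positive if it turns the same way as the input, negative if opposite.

Stage 1 [32T→95T]: ω = 3007.0000×32/95 = 1012.8842 rpm, dir flips to −; running = −1012.8842
Stage 2 [27T→27T]: ω = 1012.8842×27/27 = 1012.8842 rpm, dir flips to +; running = +1012.8842
Stage 3 [42T→44T]: ω = 1012.8842×42/44 = 966.8440 rpm, dir flips to −; running = −966.8440
Stage 4 [55T→16T]: ω = 966.8440×55/16 = 3323.5263 rpm, dir flips to +; running = +3323.5263
Stage 5 [81T→59T]: ω = 3323.5263×81/59 = 4562.8073 rpm, dir flips to −; running = −4562.8073

-4562.8073 rpm (opposite to input, |ω| = 4562.8073 rpm)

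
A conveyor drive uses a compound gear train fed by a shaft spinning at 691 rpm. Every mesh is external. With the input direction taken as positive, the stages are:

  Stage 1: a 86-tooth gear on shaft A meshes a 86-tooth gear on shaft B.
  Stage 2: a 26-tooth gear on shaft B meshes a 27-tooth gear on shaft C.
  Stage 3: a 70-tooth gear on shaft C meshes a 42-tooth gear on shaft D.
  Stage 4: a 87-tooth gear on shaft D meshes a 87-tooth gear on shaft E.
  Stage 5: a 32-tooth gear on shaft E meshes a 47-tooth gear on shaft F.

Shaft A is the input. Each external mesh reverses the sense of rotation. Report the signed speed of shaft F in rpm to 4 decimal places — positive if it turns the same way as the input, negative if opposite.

Stage 1 [86T→86T]: ω = 691.0000×86/86 = 691.0000 rpm, dir flips to −; running = −691.0000
Stage 2 [26T→27T]: ω = 691.0000×26/27 = 665.4074 rpm, dir flips to +; running = +665.4074
Stage 3 [70T→42T]: ω = 665.4074×70/42 = 1109.0123 rpm, dir flips to −; running = −1109.0123
Stage 4 [87T→87T]: ω = 1109.0123×87/87 = 1109.0123 rpm, dir flips to +; running = +1109.0123
Stage 5 [32T→47T]: ω = 1109.0123×32/47 = 755.0722 rpm, dir flips to −; running = −755.0722

-755.0722 rpm (opposite to input, |ω| = 755.0722 rpm)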